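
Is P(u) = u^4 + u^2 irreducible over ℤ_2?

Check for roots in ℤ_2: P(0) = 0 → root; P(1) = 0 → root.
P(0) = 0, so (u) divides P(u); P is reducible.

No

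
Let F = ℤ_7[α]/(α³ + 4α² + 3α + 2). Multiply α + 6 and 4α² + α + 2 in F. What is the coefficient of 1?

Multiply in ℤ_7[α]: (α + 6)·(4α² + α + 2) = 4α³ + 4α² + α + 5.
Reduce using α³ ≡ 3α² + 4α + 5 (mod α³ + 4α² + 3α + 2).
Reduced: 2α² + 3α + 4.

4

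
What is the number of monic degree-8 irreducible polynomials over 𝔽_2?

30

By the necklace-counting formula, N_2(8) = (1/8) Σ_{d|8} μ(8/d)·2^d.
Divisors of 8: 1, 2, 4, 8; μ(8/d) for each: 0, 0, -1, 1.
Σ = − 2^4 + 2^8 = 240.
N = 240/8 = 30.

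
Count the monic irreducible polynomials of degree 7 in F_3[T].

x^(3^7) − x is the product of all monic irreducibles of degree dividing 7; Möbius inversion gives N = (1/7) Σ μ(7/d)·3^d.
Divisors of 7: 1, 7; μ(7/d) for each: -1, 1.
Σ = − 3^1 + 3^7 = 2184.
N = 2184/7 = 312.

312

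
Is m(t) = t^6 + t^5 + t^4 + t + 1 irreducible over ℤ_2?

Check for roots in ℤ_2: m(0) = 1; m(1) = 1.
No roots, so no linear factors.
Monic irreducibles of degree 2 over GF(2): t^2 + t + 1.
None of them divide m (all give nonzero remainder).
Monic irreducibles of degree 3 over GF(2): t^3 + t + 1, t^3 + t^2 + 1.
None of them divide m (all give nonzero remainder).
No irreducible factor of degree ≤ 3 exists, so m is irreducible over GF(2).

Yes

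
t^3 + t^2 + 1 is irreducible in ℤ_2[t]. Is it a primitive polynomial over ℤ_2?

Yes

Write f(t) = t^3 + t^2 + 1.
|GF(2^3)^×| = 2^3 − 1 = 7. Prime factorization: 7 = 7.
f is primitive ⇔ t has order 7 in GF(2)[t]/(f), i.e. t^(7/q) ≠ 1 for each prime q | 7.
t^(1) mod f = t.
None equal 1, so t has full order 7; f is primitive.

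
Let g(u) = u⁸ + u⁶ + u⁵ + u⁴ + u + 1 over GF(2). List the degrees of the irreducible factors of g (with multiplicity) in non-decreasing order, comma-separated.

Roots in GF(2): g(0) = 1; g(1) = 0 → root.
Linear factors from roots: (u + 1).
Complete factorization: g(u) = (u + 1)^2·(u² + u + 1)·(u⁴ + u³ + 1).
Factor degrees with multiplicity: 1 + 1 + 2 + 4 = 8.

1, 1, 2, 4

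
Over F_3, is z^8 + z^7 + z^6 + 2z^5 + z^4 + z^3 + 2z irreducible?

No

Write P(z) = z^8 + z^7 + z^6 + 2z^5 + z^4 + z^3 + 2z.
Check for roots in F_3: P(0) = 0 → root; P(1) = 0 → root; P(2) = 0 → root.
P(0) = 0, so (z) divides P(z); P is reducible.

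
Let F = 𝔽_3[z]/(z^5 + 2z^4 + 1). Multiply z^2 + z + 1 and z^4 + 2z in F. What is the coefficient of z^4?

0

Multiply in 𝔽_3[z]: (z^2 + z + 1)·(z^4 + 2z) = z^6 + z^5 + z^4 + 2z^3 + 2z^2 + 2z.
Reduce using z^5 ≡ z^4 + 2 (mod z^5 + 2z^4 + 1).
Reduced: 2z^3 + 2z^2 + z + 1.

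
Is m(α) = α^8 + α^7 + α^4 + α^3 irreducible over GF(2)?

Check for roots in GF(2): m(0) = 0 → root; m(1) = 0 → root.
m(0) = 0, so (α) divides m(α); m is reducible.

No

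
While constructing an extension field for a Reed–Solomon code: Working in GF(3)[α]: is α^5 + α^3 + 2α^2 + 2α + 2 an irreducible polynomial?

No

Write m(α) = α^5 + α^3 + 2α^2 + 2α + 2.
Check for roots in GF(3): m(0) = 2; m(1) = 2; m(2) = 0 → root.
m(2) = 0, so (α − 2) divides m(α); m is reducible.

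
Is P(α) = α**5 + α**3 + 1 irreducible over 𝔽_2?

Check for roots in 𝔽_2: P(0) = 1; P(1) = 1.
No roots, so no linear factors.
Monic irreducibles of degree 2 over GF(2): α**2 + α + 1.
None of them divide P (all give nonzero remainder).
No irreducible factor of degree ≤ 2 exists, so P is irreducible over GF(2).

Yes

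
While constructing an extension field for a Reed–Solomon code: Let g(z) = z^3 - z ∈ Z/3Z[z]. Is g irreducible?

Check for roots in Z/3Z: g(0) = 0 → root; g(1) = 0 → root; g(2) = 0 → root.
g(0) = 0, so (z) divides g(z); g is reducible.

No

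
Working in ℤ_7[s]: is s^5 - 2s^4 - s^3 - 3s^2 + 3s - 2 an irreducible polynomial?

Yes

Write g(s) = s^5 - 2s^4 - s^3 - 3s^2 + 3s - 2.
Check for roots in ℤ_7: g(0) = 5; g(1) = 3; g(2) = 5; g(3) = 6; g(4) = 4; g(5) = 1; g(6) = 4.
No roots, so no linear factors.
Degree-2 irreducible divisors: test the 21 monic irreducibles of degree 2 over GF(7).
None of them divide g (all give nonzero remainder).
No irreducible factor of degree ≤ 2 exists, so g is irreducible over GF(7).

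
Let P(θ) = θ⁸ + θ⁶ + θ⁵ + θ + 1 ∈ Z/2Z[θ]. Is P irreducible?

Yes

Check for roots in Z/2Z: P(0) = 1; P(1) = 1.
No roots, so no linear factors.
Monic irreducibles of degree 2 over GF(2): θ² + θ + 1.
None of them divide P (all give nonzero remainder).
Monic irreducibles of degree 3 over GF(2): θ³ + θ + 1, θ³ + θ² + 1.
None of them divide P (all give nonzero remainder).
Monic irreducibles of degree 4 over GF(2): θ⁴ + θ + 1, θ⁴ + θ³ + 1, θ⁴ + θ³ + θ² + θ + 1.
None of them divide P (all give nonzero remainder).
No irreducible factor of degree ≤ 4 exists, so P is irreducible over GF(2).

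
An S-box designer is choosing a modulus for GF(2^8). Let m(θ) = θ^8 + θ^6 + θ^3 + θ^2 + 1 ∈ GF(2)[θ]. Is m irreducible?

Check for roots in GF(2): m(0) = 1; m(1) = 1.
No roots, so no linear factors.
Monic irreducibles of degree 2 over GF(2): θ^2 + θ + 1.
None of them divide m (all give nonzero remainder).
Monic irreducibles of degree 3 over GF(2): θ^3 + θ + 1, θ^3 + θ^2 + 1.
None of them divide m (all give nonzero remainder).
Monic irreducibles of degree 4 over GF(2): θ^4 + θ + 1, θ^4 + θ^3 + 1, θ^4 + θ^3 + θ^2 + θ + 1.
None of them divide m (all give nonzero remainder).
No irreducible factor of degree ≤ 4 exists, so m is irreducible over GF(2).

Yes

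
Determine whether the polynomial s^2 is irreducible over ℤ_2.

No

Write m(s) = s^2.
Check for roots in ℤ_2: m(0) = 0 → root; m(1) = 1.
m(0) = 0, so (s) divides m(s); m is reducible.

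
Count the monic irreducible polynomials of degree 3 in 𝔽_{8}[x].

The number of monic irreducibles of degree 3 over GF(8) is (1/3)·Σ_{d∣3} μ(3/d) 8^d.
Divisors of 3: 1, 3; μ(3/d) for each: -1, 1.
Σ = − 8^1 + 8^3 = 504.
N = 504/3 = 168.

168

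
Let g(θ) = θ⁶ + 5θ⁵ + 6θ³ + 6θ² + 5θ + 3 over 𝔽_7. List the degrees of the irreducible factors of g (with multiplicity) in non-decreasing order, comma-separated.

Complete factorization: g(θ) = (θ² + θ + 6)·(θ² + 5θ + 3)·(θ² + 6θ + 6).
Factor degrees with multiplicity: 2 + 2 + 2 = 6.

2, 2, 2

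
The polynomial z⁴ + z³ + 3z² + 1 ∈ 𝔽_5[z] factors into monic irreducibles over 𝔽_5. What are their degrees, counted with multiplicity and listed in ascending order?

Write f(z) = z⁴ + z³ + 3z² + 1.
Roots in 𝔽_5: f(0) = 1; f(1) = 1; f(2) = 2; f(3) = 1; f(4) = 4.
Complete factorization: f(z) = (z⁴ + z³ + 3z² + 1).
Factor degrees with multiplicity: 4 = 4.

4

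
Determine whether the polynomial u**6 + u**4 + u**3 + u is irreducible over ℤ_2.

No

Write g(u) = u**6 + u**4 + u**3 + u.
Check for roots in ℤ_2: g(0) = 0 → root; g(1) = 0 → root.
g(0) = 0, so (u) divides g(u); g is reducible.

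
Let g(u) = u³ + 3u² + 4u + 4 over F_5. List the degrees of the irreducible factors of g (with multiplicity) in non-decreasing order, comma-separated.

Roots in F_5: g(0) = 4; g(1) = 2; g(2) = 2; g(3) = 0 → root; g(4) = 2.
Linear factors from roots: (u + 2).
Complete factorization: g(u) = (u + 2)·(u² + u + 2).
Factor degrees with multiplicity: 1 + 2 = 3.

1, 2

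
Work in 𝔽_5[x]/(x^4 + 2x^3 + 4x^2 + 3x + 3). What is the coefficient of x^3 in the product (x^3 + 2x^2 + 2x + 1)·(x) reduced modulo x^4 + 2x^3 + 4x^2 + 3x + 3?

0

Multiply in 𝔽_5[x]: (x^3 + 2x^2 + 2x + 1)·(x) = x^4 + 2x^3 + 2x^2 + x.
Reduce using x^4 ≡ 3x^3 + x^2 + 2x + 2 (mod x^4 + 2x^3 + 4x^2 + 3x + 3).
Reduced: 3x^2 + 3x + 2.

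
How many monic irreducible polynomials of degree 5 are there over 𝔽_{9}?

x^(9^5) − x is the product of all monic irreducibles of degree dividing 5; Möbius inversion gives N = (1/5) Σ μ(5/d)·9^d.
Divisors of 5: 1, 5; μ(5/d) for each: -1, 1.
Σ = − 9^1 + 9^5 = 59040.
N = 59040/5 = 11808.

11808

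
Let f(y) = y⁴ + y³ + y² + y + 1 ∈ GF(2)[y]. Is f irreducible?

Yes

Check for roots in GF(2): f(0) = 1; f(1) = 1.
No roots, so no linear factors.
Monic irreducibles of degree 2 over GF(2): y² + y + 1.
None of them divide f (all give nonzero remainder).
No irreducible factor of degree ≤ 2 exists, so f is irreducible over GF(2).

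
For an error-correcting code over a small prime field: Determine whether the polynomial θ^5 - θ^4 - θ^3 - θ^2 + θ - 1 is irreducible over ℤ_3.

Yes

Write h(θ) = θ^5 - θ^4 - θ^3 - θ^2 + θ - 1.
Check for roots in ℤ_3: h(0) = 2; h(1) = 1; h(2) = 2.
No roots, so no linear factors.
Monic irreducibles of degree 2 over GF(3): θ^2 + 1, θ^2 + θ - 1, θ^2 - θ - 1.
None of them divide h (all give nonzero remainder).
No irreducible factor of degree ≤ 2 exists, so h is irreducible over GF(3).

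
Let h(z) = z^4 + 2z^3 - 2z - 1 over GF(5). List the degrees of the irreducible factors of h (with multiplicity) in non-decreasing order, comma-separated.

Roots in GF(5): h(0) = 4; h(1) = 0 → root; h(2) = 2; h(3) = 3; h(4) = 0 → root.
Linear factors from roots: (z - 1), (z + 1).
Complete factorization: h(z) = (z - 1)·(z + 1)^3.
Factor degrees with multiplicity: 1 + 1 + 1 + 1 = 4.

1, 1, 1, 1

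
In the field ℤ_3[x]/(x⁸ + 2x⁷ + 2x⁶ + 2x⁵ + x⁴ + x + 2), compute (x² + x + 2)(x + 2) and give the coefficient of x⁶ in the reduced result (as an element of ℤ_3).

0

Multiply in ℤ_3[x]: (x² + x + 2)·(x + 2) = x³ + x + 1.
Reduced: x³ + x + 1.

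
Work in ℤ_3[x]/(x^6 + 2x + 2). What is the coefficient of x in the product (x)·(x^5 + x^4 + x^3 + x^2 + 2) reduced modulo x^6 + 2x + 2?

Multiply in ℤ_3[x]: (x)·(x^5 + x^4 + x^3 + x^2 + 2) = x^6 + x^5 + x^4 + x^3 + 2x.
Reduce using x^6 ≡ x + 1 (mod x^6 + 2x + 2).
Reduced: x^5 + x^4 + x^3 + 1.

0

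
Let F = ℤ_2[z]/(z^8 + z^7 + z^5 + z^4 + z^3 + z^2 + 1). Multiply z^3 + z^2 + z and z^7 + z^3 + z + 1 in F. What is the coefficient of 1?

1

Multiply in ℤ_2[z]: (z^3 + z^2 + z)·(z^7 + z^3 + z + 1) = z^10 + z^9 + z^8 + z^6 + z^5 + z.
Reduce using z^8 ≡ z^7 + z^5 + z^4 + z^3 + z^2 + 1 (mod z^8 + z^7 + z^5 + z^4 + z^3 + z^2 + 1).
Reduced: z^5 + z^3 + z + 1.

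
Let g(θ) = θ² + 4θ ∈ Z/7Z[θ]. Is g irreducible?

Check for roots in Z/7Z: g(0) = 0 → root; g(1) = 5; g(2) = 5; g(3) = 0 → root; g(4) = 4; g(5) = 3; g(6) = 4.
g(0) = 0, so (θ) divides g(θ); g is reducible.

No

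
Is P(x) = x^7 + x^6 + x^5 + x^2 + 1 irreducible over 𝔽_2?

Check for roots in 𝔽_2: P(0) = 1; P(1) = 1.
No roots, so no linear factors.
Monic irreducibles of degree 2 over GF(2): x^2 + x + 1.
None of them divide P (all give nonzero remainder).
Monic irreducibles of degree 3 over GF(2): x^3 + x + 1, x^3 + x^2 + 1.
None of them divide P (all give nonzero remainder).
No irreducible factor of degree ≤ 3 exists, so P is irreducible over GF(2).

Yes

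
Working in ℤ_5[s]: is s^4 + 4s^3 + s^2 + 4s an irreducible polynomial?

No

Write P(s) = s^4 + 4s^3 + s^2 + 4s.
Check for roots in ℤ_5: P(0) = 0 → root; P(1) = 0 → root; P(2) = 0 → root; P(3) = 0 → root; P(4) = 4.
P(0) = 0, so (s) divides P(s); P is reducible.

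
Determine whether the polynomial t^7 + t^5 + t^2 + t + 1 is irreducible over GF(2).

Yes

Write f(t) = t^7 + t^5 + t^2 + t + 1.
Check for roots in GF(2): f(0) = 1; f(1) = 1.
No roots, so no linear factors.
Monic irreducibles of degree 2 over GF(2): t^2 + t + 1.
None of them divide f (all give nonzero remainder).
Monic irreducibles of degree 3 over GF(2): t^3 + t + 1, t^3 + t^2 + 1.
None of them divide f (all give nonzero remainder).
No irreducible factor of degree ≤ 3 exists, so f is irreducible over GF(2).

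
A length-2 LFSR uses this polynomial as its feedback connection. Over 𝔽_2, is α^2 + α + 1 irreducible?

Yes

Write P(α) = α^2 + α + 1.
Check for roots in 𝔽_2: P(0) = 1; P(1) = 1.
No roots. A degree-2 polynomial over a field with no linear factor is irreducible.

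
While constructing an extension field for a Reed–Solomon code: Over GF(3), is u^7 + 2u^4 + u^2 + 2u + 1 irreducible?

Write f(u) = u^7 + 2u^4 + u^2 + 2u + 1.
Check for roots in GF(3): f(0) = 1; f(1) = 1; f(2) = 1.
No roots, so no linear factors.
Monic irreducibles of degree 2 over GF(3): u^2 + 1, u^2 + u + 2, u^2 + 2u + 2.
None of them divide f (all give nonzero remainder).
Degree-3 irreducible divisors: test the 8 monic irreducibles of degree 3 over GF(3).
None of them divide f (all give nonzero remainder).
No irreducible factor of degree ≤ 3 exists, so f is irreducible over GF(3).

Yes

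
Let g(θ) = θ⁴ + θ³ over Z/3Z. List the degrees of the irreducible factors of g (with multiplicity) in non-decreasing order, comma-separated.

1, 1, 1, 1

Roots in Z/3Z: g(0) = 0 → root; g(1) = 2; g(2) = 0 → root.
Linear factors from roots: (θ), (θ + 1).
Complete factorization: g(θ) = (θ + 1)·(θ)^3.
Factor degrees with multiplicity: 1 + 1 + 1 + 1 = 4.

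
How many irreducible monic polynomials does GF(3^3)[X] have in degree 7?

1494336168

Gauss's count: N_{27}(7) = (1/7) Σ_{d|7} μ(7/d)·27^d.
Divisors of 7: 1, 7; μ(7/d) for each: -1, 1.
Σ = − 27^1 + 27^7 = 10460353176.
N = 10460353176/7 = 1494336168.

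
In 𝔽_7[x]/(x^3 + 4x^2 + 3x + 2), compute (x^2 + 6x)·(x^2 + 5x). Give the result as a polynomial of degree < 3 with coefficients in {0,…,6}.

Multiply in 𝔽_7[x]: (x^2 + 6x)·(x^2 + 5x) = x^4 + 4x^3 + 2x^2.
Reduce using x^3 ≡ 3x^2 + 4x + 5 (mod x^3 + 4x^2 + 3x + 2).
Reduced: 6x^2 + 5x.

6x^2 + 5x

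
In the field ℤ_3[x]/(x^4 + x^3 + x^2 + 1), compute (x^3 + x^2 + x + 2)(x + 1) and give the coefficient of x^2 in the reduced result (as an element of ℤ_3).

Multiply in ℤ_3[x]: (x^3 + x^2 + x + 2)·(x + 1) = x^4 + 2x^3 + 2x^2 + 2.
Reduce using x^4 ≡ 2x^3 + 2x^2 + 2 (mod x^4 + x^3 + x^2 + 1).
Reduced: x^3 + x^2 + 1.

1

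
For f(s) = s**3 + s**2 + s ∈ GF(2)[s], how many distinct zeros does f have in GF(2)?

1

Evaluate at each of the 2 elements of GF(2):
f(0) = 0 → root; f(1) = 1.
Roots: {0}.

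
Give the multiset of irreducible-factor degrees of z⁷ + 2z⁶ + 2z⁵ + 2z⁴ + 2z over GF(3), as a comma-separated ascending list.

1, 1, 1, 2, 2

Write f(z) = z⁷ + 2z⁶ + 2z⁵ + 2z⁴ + 2z.
Roots in GF(3): f(0) = 0 → root; f(1) = 0 → root; f(2) = 2.
Linear factors from roots: (z), (z + 2).
Complete factorization: f(z) = (z)·(z + 2)^2·(z² + 1)·(z² + z + 2).
Factor degrees with multiplicity: 1 + 1 + 1 + 2 + 2 = 7.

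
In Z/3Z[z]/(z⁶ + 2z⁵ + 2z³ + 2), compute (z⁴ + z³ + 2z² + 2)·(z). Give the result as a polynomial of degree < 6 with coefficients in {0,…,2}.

Multiply in Z/3Z[z]: (z⁴ + z³ + 2z² + 2)·(z) = z⁵ + z⁴ + 2z³ + 2z.
Reduced: z⁵ + z⁴ + 2z³ + 2z.

z^5 + z^4 + 2z^3 + 2z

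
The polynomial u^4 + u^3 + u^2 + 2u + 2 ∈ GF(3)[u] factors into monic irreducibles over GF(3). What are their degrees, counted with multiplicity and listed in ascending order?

Write h(u) = u^4 + u^3 + u^2 + 2u + 2.
Roots in GF(3): h(0) = 2; h(1) = 1; h(2) = 1.
Complete factorization: h(u) = (u^4 + u^3 + u^2 + 2u + 2).
Factor degrees with multiplicity: 4 = 4.

4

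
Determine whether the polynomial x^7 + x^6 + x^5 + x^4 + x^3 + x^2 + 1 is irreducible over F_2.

Write g(x) = x^7 + x^6 + x^5 + x^4 + x^3 + x^2 + 1.
Check for roots in F_2: g(0) = 1; g(1) = 1.
No roots, so no linear factors.
Monic irreducibles of degree 2 over GF(2): x^2 + x + 1.
None of them divide g (all give nonzero remainder).
Monic irreducibles of degree 3 over GF(2): x^3 + x + 1, x^3 + x^2 + 1.
None of them divide g (all give nonzero remainder).
No irreducible factor of degree ≤ 3 exists, so g is irreducible over GF(2).

Yes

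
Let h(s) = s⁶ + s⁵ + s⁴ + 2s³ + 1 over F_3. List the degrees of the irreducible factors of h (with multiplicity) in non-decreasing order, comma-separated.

1, 1, 1, 3

Roots in F_3: h(0) = 1; h(1) = 0 → root; h(2) = 0 → root.
Linear factors from roots: (s + 2), (s + 1).
Complete factorization: h(s) = (s + 1)·(s + 2)^2·(s³ + 2s² + s + 1).
Factor degrees with multiplicity: 1 + 1 + 1 + 3 = 6.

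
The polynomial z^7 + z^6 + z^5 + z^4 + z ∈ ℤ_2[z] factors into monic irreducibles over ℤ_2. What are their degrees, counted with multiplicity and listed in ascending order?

Write g(z) = z^7 + z^6 + z^5 + z^4 + z.
Roots in ℤ_2: g(0) = 0 → root; g(1) = 1.
Linear factors from roots: (z).
Complete factorization: g(z) = (z)·(z^2 + z + 1)·(z^4 + z + 1).
Factor degrees with multiplicity: 1 + 2 + 4 = 7.

1, 2, 4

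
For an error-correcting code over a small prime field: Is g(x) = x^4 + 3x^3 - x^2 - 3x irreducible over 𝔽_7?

No

Check for roots in 𝔽_7: g(0) = 0 → root; g(1) = 0 → root; g(2) = 2; g(3) = 4; g(4) = 0 → root; g(5) = 1; g(6) = 0 → root.
g(0) = 0, so (x) divides g(x); g is reducible.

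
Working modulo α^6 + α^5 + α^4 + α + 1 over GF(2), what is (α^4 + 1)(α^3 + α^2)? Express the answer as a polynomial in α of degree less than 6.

α^5 + α^3 + α

Multiply in GF(2)[α]: (α^4 + 1)·(α^3 + α^2) = α^7 + α^6 + α^3 + α^2.
Reduce using α^6 ≡ α^5 + α^4 + α + 1 (mod α^6 + α^5 + α^4 + α + 1).
Reduced: α^5 + α^3 + α.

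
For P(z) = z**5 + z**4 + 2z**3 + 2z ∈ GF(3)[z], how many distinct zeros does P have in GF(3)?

Evaluate at each of the 3 elements of GF(3):
P(0) = 0 → root; P(1) = 0 → root; P(2) = 2.
Roots: {0, 1}.

2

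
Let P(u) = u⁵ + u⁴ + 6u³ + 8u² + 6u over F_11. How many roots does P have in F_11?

Evaluate at each of the 11 elements of F_11:
P(0) = 0 → root; P(1) = 0 → root; P(2) = 8; P(3) = 4; P(4) = 1; P(5) = 0 → root; P(6) = 0 → root; P(7) = 8; P(8) = 5; P(9) = 0 → root; P(10) = 7.
Roots: {0, 1, 5, 6, 9}.

5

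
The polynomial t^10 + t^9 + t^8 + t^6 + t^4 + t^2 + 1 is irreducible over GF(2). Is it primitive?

Write f(t) = t^10 + t^9 + t^8 + t^6 + t^4 + t^2 + 1.
|GF(2^10)^×| = 2^10 − 1 = 1023. Prime factorization: 1023 = 3·11·31.
f is primitive ⇔ t has order 1023 in GF(2)[t]/(f), i.e. t^(1023/q) ≠ 1 for each prime q | 1023.
t^(341) mod f = t^9 + t^8 + t^6 + t^5 + t^3 + t^2 + 1.
t^(93) mod f = t^9 + t^7 + t^6 + t^5 + t^4 + t^3 + t^2 + t.
t^(33) mod f = t^8 + t^7 + t^5 + t^4 + t^2.
None equal 1, so t has full order 1023; f is primitive.

Yes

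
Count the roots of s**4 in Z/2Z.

1

Write P(s) = s**4.
Evaluate at each of the 2 elements of Z/2Z:
P(0) = 0 → root; P(1) = 1.
Roots: {0}.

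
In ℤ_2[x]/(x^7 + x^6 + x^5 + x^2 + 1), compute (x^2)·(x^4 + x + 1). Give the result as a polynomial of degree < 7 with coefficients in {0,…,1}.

Multiply in ℤ_2[x]: (x^2)·(x^4 + x + 1) = x^6 + x^3 + x^2.
Reduced: x^6 + x^3 + x^2.

x^6 + x^3 + x^2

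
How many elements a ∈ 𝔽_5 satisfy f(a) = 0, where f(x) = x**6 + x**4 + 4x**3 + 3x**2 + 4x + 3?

3

Evaluate at each of the 5 elements of 𝔽_5:
f(0) = 3; f(1) = 1; f(2) = 0 → root; f(3) = 0 → root; f(4) = 0 → root.
Roots: {2, 3, 4}.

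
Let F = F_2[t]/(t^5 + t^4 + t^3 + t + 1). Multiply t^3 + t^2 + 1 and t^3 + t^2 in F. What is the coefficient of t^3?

Multiply in F_2[t]: (t^3 + t^2 + 1)·(t^3 + t^2) = t^6 + t^4 + t^3 + t^2.
Reduce using t^5 ≡ t^4 + t^3 + t + 1 (mod t^5 + t^4 + t^3 + t + 1).
Reduced: t^4 + 1.

0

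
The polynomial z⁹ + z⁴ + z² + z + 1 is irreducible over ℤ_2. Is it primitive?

Write f(z) = z⁹ + z⁴ + z² + z + 1.
|GF(2^9)^×| = 2^9 − 1 = 511. Prime factorization: 511 = 7·73.
f is primitive ⇔ z has order 511 in GF(2)[z]/(f), i.e. z^(511/q) ≠ 1 for each prime q | 511.
z^(73) mod f = 1
z^(7) mod f = z⁷.
Since z^(73) = 1, the order of z divides 73 < 511; not primitive.

No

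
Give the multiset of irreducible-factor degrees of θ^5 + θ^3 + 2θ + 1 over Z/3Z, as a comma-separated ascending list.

1, 2, 2

Write h(θ) = θ^5 + θ^3 + 2θ + 1.
Roots in Z/3Z: h(0) = 1; h(1) = 2; h(2) = 0 → root.
Linear factors from roots: (θ + 1).
Complete factorization: h(θ) = (θ + 1)·(θ^2 + θ + 2)^2.
Factor degrees with multiplicity: 1 + 2 + 2 = 5.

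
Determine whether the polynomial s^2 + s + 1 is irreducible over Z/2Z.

Write f(s) = s^2 + s + 1.
Check for roots in Z/2Z: f(0) = 1; f(1) = 1.
No roots. A degree-2 polynomial over a field with no linear factor is irreducible.

Yes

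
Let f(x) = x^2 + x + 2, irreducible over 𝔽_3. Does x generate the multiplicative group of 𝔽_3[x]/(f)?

|GF(3^2)^×| = 3^2 − 1 = 8. Prime factorization: 8 = 2^3.
f is primitive ⇔ x has order 8 in GF(3)[x]/(f), i.e. x^(8/q) ≠ 1 for each prime q | 8.
x^(4) mod f = 2.
None equal 1, so x has full order 8; f is primitive.

Yes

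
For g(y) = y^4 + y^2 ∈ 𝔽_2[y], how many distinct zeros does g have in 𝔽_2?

2

Evaluate at each of the 2 elements of 𝔽_2:
g(0) = 0 → root; g(1) = 0 → root.
Roots: {0, 1}.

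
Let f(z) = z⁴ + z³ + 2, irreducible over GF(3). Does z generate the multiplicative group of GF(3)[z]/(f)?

Yes

|GF(3^4)^×| = 3^4 − 1 = 80. Prime factorization: 80 = 2^4·5.
f is primitive ⇔ z has order 80 in GF(3)[z]/(f), i.e. z^(80/q) ≠ 1 for each prime q | 80.
z^(40) mod f = 2.
z^(16) mod f = 2z² + 2z + 2.
None equal 1, so z has full order 80; f is primitive.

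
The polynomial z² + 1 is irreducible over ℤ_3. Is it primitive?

Write f(z) = z² + 1.
|GF(3^2)^×| = 3^2 − 1 = 8. Prime factorization: 8 = 2^3.
f is primitive ⇔ z has order 8 in GF(3)[z]/(f), i.e. z^(8/q) ≠ 1 for each prime q | 8.
z^(4) mod f = 1
Since z^(4) = 1, the order of z divides 4 < 8; not primitive.

No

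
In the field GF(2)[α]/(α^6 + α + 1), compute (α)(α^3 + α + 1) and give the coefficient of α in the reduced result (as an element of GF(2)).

Multiply in GF(2)[α]: (α)·(α^3 + α + 1) = α^4 + α^2 + α.
Reduced: α^4 + α^2 + α.

1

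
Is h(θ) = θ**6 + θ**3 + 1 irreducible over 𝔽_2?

Yes

Check for roots in 𝔽_2: h(0) = 1; h(1) = 1.
No roots, so no linear factors.
Monic irreducibles of degree 2 over GF(2): θ**2 + θ + 1.
None of them divide h (all give nonzero remainder).
Monic irreducibles of degree 3 over GF(2): θ**3 + θ + 1, θ**3 + θ**2 + 1.
None of them divide h (all give nonzero remainder).
No irreducible factor of degree ≤ 3 exists, so h is irreducible over GF(2).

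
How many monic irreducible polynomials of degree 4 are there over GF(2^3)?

1008

x^(8^4) − x is the product of all monic irreducibles of degree dividing 4; Möbius inversion gives N = (1/4) Σ μ(4/d)·8^d.
Divisors of 4: 1, 2, 4; μ(4/d) for each: 0, -1, 1.
Σ = − 8^2 + 8^4 = 4032.
N = 4032/4 = 1008.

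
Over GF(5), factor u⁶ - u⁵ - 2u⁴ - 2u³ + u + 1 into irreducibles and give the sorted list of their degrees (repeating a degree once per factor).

Write f(u) = u⁶ - u⁵ - 2u⁴ - 2u³ + u + 1.
Roots in GF(5): f(0) = 1; f(1) = 3; f(2) = 2; f(3) = 4; f(4) = 2.
Complete factorization: f(u) = (u³ + u² - u - 2)·(u³ - 2u² + u + 2).
Factor degrees with multiplicity: 3 + 3 = 6.

3, 3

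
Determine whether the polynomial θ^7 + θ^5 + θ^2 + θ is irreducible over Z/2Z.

Write m(θ) = θ^7 + θ^5 + θ^2 + θ.
Check for roots in Z/2Z: m(0) = 0 → root; m(1) = 0 → root.
m(0) = 0, so (θ) divides m(θ); m is reducible.

No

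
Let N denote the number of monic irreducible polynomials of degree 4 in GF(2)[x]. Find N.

3

Gauss's count: N_{2}(4) = (1/4) Σ_{d|4} μ(4/d)·2^d.
Divisors of 4: 1, 2, 4; μ(4/d) for each: 0, -1, 1.
Σ = − 2^2 + 2^4 = 12.
N = 12/4 = 3.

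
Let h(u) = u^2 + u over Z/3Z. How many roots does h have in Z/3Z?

2

Evaluate at each of the 3 elements of Z/3Z:
h(0) = 0 → root; h(1) = 2; h(2) = 0 → root.
Roots: {0, 2}.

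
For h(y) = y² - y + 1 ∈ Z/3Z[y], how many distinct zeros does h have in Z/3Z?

Evaluate at each of the 3 elements of Z/3Z:
h(0) = 1; h(1) = 1; h(2) = 0 → root.
Roots: {2}.

1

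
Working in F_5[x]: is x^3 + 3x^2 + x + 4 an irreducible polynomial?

No

Write m(x) = x^3 + 3x^2 + x + 4.
Check for roots in F_5: m(0) = 4; m(1) = 4; m(2) = 1; m(3) = 1; m(4) = 0 → root.
m(4) = 0, so (x − 4) divides m(x); m is reducible.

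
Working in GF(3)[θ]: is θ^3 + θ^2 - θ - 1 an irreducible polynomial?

Write f(θ) = θ^3 + θ^2 - θ - 1.
Check for roots in GF(3): f(0) = 2; f(1) = 0 → root; f(2) = 0 → root.
f(1) = 0, so (θ − 1) divides f(θ); f is reducible.

No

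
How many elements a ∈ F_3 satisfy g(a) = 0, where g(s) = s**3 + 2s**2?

Evaluate at each of the 3 elements of F_3:
g(0) = 0 → root; g(1) = 0 → root; g(2) = 1.
Roots: {0, 1}.

2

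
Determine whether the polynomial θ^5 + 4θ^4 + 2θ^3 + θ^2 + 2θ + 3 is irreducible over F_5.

Write P(θ) = θ^5 + 4θ^4 + 2θ^3 + θ^2 + 2θ + 3.
Check for roots in F_5: P(0) = 3; P(1) = 3; P(2) = 3; P(3) = 4; P(4) = 3.
No roots, so no linear factors.
Degree-2 irreducible divisors: test the 10 monic irreducibles of degree 2 over GF(5).
None of them divide P (all give nonzero remainder).
No irreducible factor of degree ≤ 2 exists, so P is irreducible over GF(5).

Yes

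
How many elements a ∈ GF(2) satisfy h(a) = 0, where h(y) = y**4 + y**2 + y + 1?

1

Evaluate at each of the 2 elements of GF(2):
h(0) = 1; h(1) = 0 → root.
Roots: {1}.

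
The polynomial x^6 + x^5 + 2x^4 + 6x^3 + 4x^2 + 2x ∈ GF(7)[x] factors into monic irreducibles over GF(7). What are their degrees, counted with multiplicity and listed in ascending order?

Write g(x) = x^6 + x^5 + 2x^4 + 6x^3 + 4x^2 + 2x.
Linear factors from roots: (x), (x + 5), (x + 2).
Complete factorization: g(x) = (x)·(x + 2)·(x + 5)·(x^3 + x^2 + 6x + 3).
Factor degrees with multiplicity: 1 + 1 + 1 + 3 = 6.

1, 1, 1, 3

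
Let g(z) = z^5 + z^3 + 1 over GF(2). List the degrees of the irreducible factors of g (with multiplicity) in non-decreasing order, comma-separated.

5

Roots in GF(2): g(0) = 1; g(1) = 1.
Complete factorization: g(z) = (z^5 + z^3 + 1).
Factor degrees with multiplicity: 5 = 5.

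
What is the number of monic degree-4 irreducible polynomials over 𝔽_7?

By the necklace-counting formula, N_7(4) = (1/4) Σ_{d|4} μ(4/d)·7^d.
Divisors of 4: 1, 2, 4; μ(4/d) for each: 0, -1, 1.
Σ = − 7^2 + 7^4 = 2352.
N = 2352/4 = 588.

588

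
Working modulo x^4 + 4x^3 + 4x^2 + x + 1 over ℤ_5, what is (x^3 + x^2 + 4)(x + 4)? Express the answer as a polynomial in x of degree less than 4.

x^3 + 3x

Multiply in ℤ_5[x]: (x^3 + x^2 + 4)·(x + 4) = x^4 + 4x^2 + 4x + 1.
Reduce using x^4 ≡ x^3 + x^2 + 4x + 4 (mod x^4 + 4x^3 + 4x^2 + x + 1).
Reduced: x^3 + 3x.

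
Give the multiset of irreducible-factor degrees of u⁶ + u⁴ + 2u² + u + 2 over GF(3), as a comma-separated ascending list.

Write g(u) = u⁶ + u⁴ + 2u² + u + 2.
Roots in GF(3): g(0) = 2; g(1) = 1; g(2) = 2.
Complete factorization: g(u) = (u⁶ + u⁴ + 2u² + u + 2).
Factor degrees with multiplicity: 6 = 6.

6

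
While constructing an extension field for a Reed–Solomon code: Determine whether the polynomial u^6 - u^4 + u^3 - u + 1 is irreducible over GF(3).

Write P(u) = u^6 - u^4 + u^3 - u + 1.
Check for roots in GF(3): P(0) = 1; P(1) = 1; P(2) = 1.
No roots, so no linear factors.
Monic irreducibles of degree 2 over GF(3): u^2 + 1, u^2 + u - 1, u^2 - u - 1.
None of them divide P (all give nonzero remainder).
Degree-3 irreducible divisors: test the 8 monic irreducibles of degree 3 over GF(3).
None of them divide P (all give nonzero remainder).
No irreducible factor of degree ≤ 3 exists, so P is irreducible over GF(3).

Yes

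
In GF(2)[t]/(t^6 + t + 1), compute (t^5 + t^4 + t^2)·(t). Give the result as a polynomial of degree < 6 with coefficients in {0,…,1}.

t^5 + t^3 + t + 1

Multiply in GF(2)[t]: (t^5 + t^4 + t^2)·(t) = t^6 + t^5 + t^3.
Reduce using t^6 ≡ t + 1 (mod t^6 + t + 1).
Reduced: t^5 + t^3 + t + 1.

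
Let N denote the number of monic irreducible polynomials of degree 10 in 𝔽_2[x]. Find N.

99

The number of monic irreducibles of degree 10 over GF(2) is (1/10)·Σ_{d∣10} μ(10/d) 2^d.
Divisors of 10: 1, 2, 5, 10; μ(10/d) for each: 1, -1, -1, 1.
Σ = 2^1 − 2^2 − 2^5 + 2^10 = 990.
N = 990/10 = 99.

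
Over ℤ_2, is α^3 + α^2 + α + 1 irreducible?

Write P(α) = α^3 + α^2 + α + 1.
Check for roots in ℤ_2: P(0) = 1; P(1) = 0 → root.
P(1) = 0, so (α − 1) divides P(α); P is reducible.

No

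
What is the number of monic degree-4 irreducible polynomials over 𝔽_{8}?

Gauss's count: N_{8}(4) = (1/4) Σ_{d|4} μ(4/d)·8^d.
Divisors of 4: 1, 2, 4; μ(4/d) for each: 0, -1, 1.
Σ = − 8^2 + 8^4 = 4032.
N = 4032/4 = 1008.

1008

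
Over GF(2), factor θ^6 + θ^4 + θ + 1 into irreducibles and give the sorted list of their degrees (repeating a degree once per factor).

Write f(θ) = θ^6 + θ^4 + θ + 1.
Roots in GF(2): f(0) = 1; f(1) = 0 → root.
Linear factors from roots: (θ + 1).
Complete factorization: f(θ) = (θ + 1)·(θ^2 + θ + 1)·(θ^3 + θ + 1).
Factor degrees with multiplicity: 1 + 2 + 3 = 6.

1, 2, 3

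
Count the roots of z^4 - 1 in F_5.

Write g(z) = z^4 - 1.
Evaluate at each of the 5 elements of F_5:
g(0) = 4; g(1) = 0 → root; g(2) = 0 → root; g(3) = 0 → root; g(4) = 0 → root.
Roots: {1, 2, 3, 4}.

4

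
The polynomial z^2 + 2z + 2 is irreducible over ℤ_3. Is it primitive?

Yes

Write f(z) = z^2 + 2z + 2.
|GF(3^2)^×| = 3^2 − 1 = 8. Prime factorization: 8 = 2^3.
f is primitive ⇔ z has order 8 in GF(3)[z]/(f), i.e. z^(8/q) ≠ 1 for each prime q | 8.
z^(4) mod f = 2.
None equal 1, so z has full order 8; f is primitive.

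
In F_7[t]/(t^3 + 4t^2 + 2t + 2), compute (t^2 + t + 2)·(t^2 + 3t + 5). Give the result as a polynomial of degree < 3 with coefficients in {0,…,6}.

t^2 + 2t + 3

Multiply in F_7[t]: (t^2 + t + 2)·(t^2 + 3t + 5) = t^4 + 4t^3 + 3t^2 + 4t + 3.
Reduce using t^3 ≡ 3t^2 + 5t + 5 (mod t^3 + 4t^2 + 2t + 2).
Reduced: t^2 + 2t + 3.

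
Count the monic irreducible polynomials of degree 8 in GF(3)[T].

810

The number of monic irreducibles of degree 8 over GF(3) is (1/8)·Σ_{d∣8} μ(8/d) 3^d.
Divisors of 8: 1, 2, 4, 8; μ(8/d) for each: 0, 0, -1, 1.
Σ = − 3^4 + 3^8 = 6480.
N = 6480/8 = 810.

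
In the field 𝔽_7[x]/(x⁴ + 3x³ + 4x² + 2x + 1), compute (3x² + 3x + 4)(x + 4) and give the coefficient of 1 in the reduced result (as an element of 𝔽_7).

Multiply in 𝔽_7[x]: (3x² + 3x + 4)·(x + 4) = 3x³ + x² + 2x + 2.
Reduced: 3x³ + x² + 2x + 2.

2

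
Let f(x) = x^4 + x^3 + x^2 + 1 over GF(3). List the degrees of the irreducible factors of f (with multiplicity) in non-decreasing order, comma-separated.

Roots in GF(3): f(0) = 1; f(1) = 1; f(2) = 2.
Complete factorization: f(x) = (x^4 + x^3 + x^2 + 1).
Factor degrees with multiplicity: 4 = 4.

4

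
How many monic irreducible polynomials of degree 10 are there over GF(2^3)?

107370900

The number of monic irreducibles of degree 10 over GF(8) is (1/10)·Σ_{d∣10} μ(10/d) 8^d.
Divisors of 10: 1, 2, 5, 10; μ(10/d) for each: 1, -1, -1, 1.
Σ = 8^1 − 8^2 − 8^5 + 8^10 = 1073709000.
N = 1073709000/10 = 107370900.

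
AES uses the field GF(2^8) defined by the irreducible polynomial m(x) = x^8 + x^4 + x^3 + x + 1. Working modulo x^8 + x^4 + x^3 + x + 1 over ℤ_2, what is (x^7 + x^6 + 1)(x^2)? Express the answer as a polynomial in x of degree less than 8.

x^5 + x^3 + 1

Multiply in ℤ_2[x]: (x^7 + x^6 + 1)·(x^2) = x^9 + x^8 + x^2.
Reduce using x^8 ≡ x^4 + x^3 + x + 1 (mod x^8 + x^4 + x^3 + x + 1).
Reduced: x^5 + x^3 + 1.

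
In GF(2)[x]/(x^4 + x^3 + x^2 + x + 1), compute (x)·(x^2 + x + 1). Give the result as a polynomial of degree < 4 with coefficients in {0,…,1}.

x^3 + x^2 + x

Multiply in GF(2)[x]: (x)·(x^2 + x + 1) = x^3 + x^2 + x.
Reduced: x^3 + x^2 + x.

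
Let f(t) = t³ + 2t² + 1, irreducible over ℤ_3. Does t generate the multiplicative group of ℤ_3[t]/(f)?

Yes

|GF(3^3)^×| = 3^3 − 1 = 26. Prime factorization: 26 = 2·13.
f is primitive ⇔ t has order 26 in GF(3)[t]/(f), i.e. t^(26/q) ≠ 1 for each prime q | 26.
t^(13) mod f = 2.
t^(2) mod f = t².
None equal 1, so t has full order 26; f is primitive.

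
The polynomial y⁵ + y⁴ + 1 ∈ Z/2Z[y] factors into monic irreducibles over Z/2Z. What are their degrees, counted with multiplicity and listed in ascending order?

2, 3

Write f(y) = y⁵ + y⁴ + 1.
Roots in Z/2Z: f(0) = 1; f(1) = 1.
Complete factorization: f(y) = (y² + y + 1)·(y³ + y + 1).
Factor degrees with multiplicity: 2 + 3 = 5.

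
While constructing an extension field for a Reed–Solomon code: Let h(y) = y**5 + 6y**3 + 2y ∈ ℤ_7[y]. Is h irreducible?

Check for roots in ℤ_7: h(0) = 0 → root; h(1) = 2; h(2) = 0 → root; h(3) = 5; h(4) = 2; h(5) = 0 → root; h(6) = 5.
h(0) = 0, so (y) divides h(y); h is reducible.

No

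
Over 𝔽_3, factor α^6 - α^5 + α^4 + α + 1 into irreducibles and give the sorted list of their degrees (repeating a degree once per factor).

Write g(α) = α^6 - α^5 + α^4 + α + 1.
Roots in 𝔽_3: g(0) = 1; g(1) = 0 → root; g(2) = 0 → root.
Linear factors from roots: (α - 1), (α + 1).
Complete factorization: g(α) = (α + 1)·(α - 1)^2·(α^3 - α + 1).
Factor degrees with multiplicity: 1 + 1 + 1 + 3 = 6.

1, 1, 1, 3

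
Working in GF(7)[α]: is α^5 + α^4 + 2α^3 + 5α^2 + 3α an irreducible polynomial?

Write g(α) = α^5 + α^4 + 2α^3 + 5α^2 + 3α.
Check for roots in GF(7): g(0) = 0 → root; g(1) = 5; g(2) = 6; g(3) = 5; g(4) = 2; g(5) = 3; g(6) = 0 → root.
g(0) = 0, so (α) divides g(α); g is reducible.

No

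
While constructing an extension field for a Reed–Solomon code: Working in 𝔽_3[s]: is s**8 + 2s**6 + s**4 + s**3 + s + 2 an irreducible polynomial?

Yes

Write f(s) = s**8 + 2s**6 + s**4 + s**3 + s + 2.
Check for roots in 𝔽_3: f(0) = 2; f(1) = 2; f(2) = 1.
No roots, so no linear factors.
Monic irreducibles of degree 2 over GF(3): s**2 + 1, s**2 + s + 2, s**2 + 2s + 2.
None of them divide f (all give nonzero remainder).
Degree-3 irreducible divisors: test the 8 monic irreducibles of degree 3 over GF(3).
None of them divide f (all give nonzero remainder).
Degree-4 irreducible divisors: test the 18 monic irreducibles of degree 4 over GF(3).
None of them divide f (all give nonzero remainder).
No irreducible factor of degree ≤ 4 exists, so f is irreducible over GF(3).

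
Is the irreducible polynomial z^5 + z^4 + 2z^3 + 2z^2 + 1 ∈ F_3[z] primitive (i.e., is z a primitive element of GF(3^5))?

Yes

Write f(z) = z^5 + z^4 + 2z^3 + 2z^2 + 1.
|GF(3^5)^×| = 3^5 − 1 = 242. Prime factorization: 242 = 2·11^2.
f is primitive ⇔ z has order 242 in GF(3)[z]/(f), i.e. z^(242/q) ≠ 1 for each prime q | 242.
z^(121) mod f = 2.
z^(22) mod f = z^4 + 2z + 1.
None equal 1, so z has full order 242; f is primitive.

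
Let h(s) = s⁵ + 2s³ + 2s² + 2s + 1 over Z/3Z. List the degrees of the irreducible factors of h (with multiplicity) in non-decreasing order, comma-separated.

5

Roots in Z/3Z: h(0) = 1; h(1) = 2; h(2) = 1.
Complete factorization: h(s) = (s⁵ + 2s³ + 2s² + 2s + 1).
Factor degrees with multiplicity: 5 = 5.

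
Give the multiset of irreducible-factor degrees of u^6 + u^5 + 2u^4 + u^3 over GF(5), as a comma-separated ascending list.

Write g(u) = u^6 + u^5 + 2u^4 + u^3.
Roots in GF(5): g(0) = 0 → root; g(1) = 0 → root; g(2) = 1; g(3) = 1; g(4) = 1.
Linear factors from roots: (u), (u - 1).
Complete factorization: g(u) = (u - 1)·(u)^3·(u^2 + 2u - 1).
Factor degrees with multiplicity: 1 + 1 + 1 + 1 + 2 = 6.

1, 1, 1, 1, 2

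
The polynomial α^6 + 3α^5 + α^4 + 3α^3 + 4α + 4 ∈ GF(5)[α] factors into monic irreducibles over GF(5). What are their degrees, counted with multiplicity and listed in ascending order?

2, 2, 2

Write g(α) = α^6 + 3α^5 + α^4 + 3α^3 + 4α + 4.
Roots in GF(5): g(0) = 4; g(1) = 1; g(2) = 2; g(3) = 1; g(4) = 1.
Complete factorization: g(α) = (α^2 + 2)·(α^2 + 4α + 1)·(α^2 + 4α + 2).
Factor degrees with multiplicity: 2 + 2 + 2 = 6.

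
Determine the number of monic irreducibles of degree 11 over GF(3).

16104

x^(3^11) − x is the product of all monic irreducibles of degree dividing 11; Möbius inversion gives N = (1/11) Σ μ(11/d)·3^d.
Divisors of 11: 1, 11; μ(11/d) for each: -1, 1.
Σ = − 3^1 + 3^11 = 177144.
N = 177144/11 = 16104.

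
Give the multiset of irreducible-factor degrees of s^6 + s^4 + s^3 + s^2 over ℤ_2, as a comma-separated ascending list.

1, 1, 1, 3

Write h(s) = s^6 + s^4 + s^3 + s^2.
Roots in ℤ_2: h(0) = 0 → root; h(1) = 0 → root.
Linear factors from roots: (s), (s + 1).
Complete factorization: h(s) = (s + 1)·(s)^2·(s^3 + s^2 + 1).
Factor degrees with multiplicity: 1 + 1 + 1 + 3 = 6.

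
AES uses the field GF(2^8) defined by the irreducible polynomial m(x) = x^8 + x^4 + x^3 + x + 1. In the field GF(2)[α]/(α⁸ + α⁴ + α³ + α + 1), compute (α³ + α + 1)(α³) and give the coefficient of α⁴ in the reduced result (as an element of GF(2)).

1

Multiply in GF(2)[α]: (α³ + α + 1)·(α³) = α⁶ + α⁴ + α³.
Reduced: α⁶ + α⁴ + α³.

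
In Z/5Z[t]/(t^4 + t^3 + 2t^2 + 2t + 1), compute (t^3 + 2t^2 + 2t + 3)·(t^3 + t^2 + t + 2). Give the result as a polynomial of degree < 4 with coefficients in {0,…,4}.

Multiply in Z/5Z[t]: (t^3 + 2t^2 + 2t + 3)·(t^3 + t^2 + t + 2) = t^6 + 3t^5 + 4t^3 + 4t^2 + 2t + 1.
Reduce using t^4 ≡ 4t^3 + 3t^2 + 3t + 4 (mod t^4 + t^3 + 2t^2 + 2t + 1).
Reduced: 2t^3 + 2t^2 + 3t.

2t^3 + 2t^2 + 3t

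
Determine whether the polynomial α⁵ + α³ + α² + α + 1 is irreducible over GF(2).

Yes

Write f(α) = α⁵ + α³ + α² + α + 1.
Check for roots in GF(2): f(0) = 1; f(1) = 1.
No roots, so no linear factors.
Monic irreducibles of degree 2 over GF(2): α² + α + 1.
None of them divide f (all give nonzero remainder).
No irreducible factor of degree ≤ 2 exists, so f is irreducible over GF(2).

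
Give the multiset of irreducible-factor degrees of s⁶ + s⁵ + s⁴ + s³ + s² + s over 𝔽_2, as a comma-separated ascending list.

1, 1, 2, 2

Write g(s) = s⁶ + s⁵ + s⁴ + s³ + s² + s.
Roots in 𝔽_2: g(0) = 0 → root; g(1) = 0 → root.
Linear factors from roots: (s), (s + 1).
Complete factorization: g(s) = (s)·(s + 1)·(s² + s + 1)^2.
Factor degrees with multiplicity: 1 + 1 + 2 + 2 = 6.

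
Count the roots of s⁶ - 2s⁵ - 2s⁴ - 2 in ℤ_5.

1

Write h(s) = s⁶ - 2s⁵ - 2s⁴ - 2.
Evaluate at each of the 5 elements of ℤ_5:
h(0) = 3; h(1) = 0 → root; h(2) = 1; h(3) = 4; h(4) = 4.
Roots: {1}.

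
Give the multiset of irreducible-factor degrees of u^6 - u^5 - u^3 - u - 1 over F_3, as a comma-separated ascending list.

Write h(u) = u^6 - u^5 - u^3 - u - 1.
Roots in F_3: h(0) = 2; h(1) = 0 → root; h(2) = 0 → root.
Linear factors from roots: (u - 1), (u + 1).
Complete factorization: h(u) = (u + 1)^2·(u - 1)^2·(u^2 - u - 1).
Factor degrees with multiplicity: 1 + 1 + 1 + 1 + 2 = 6.

1, 1, 1, 1, 2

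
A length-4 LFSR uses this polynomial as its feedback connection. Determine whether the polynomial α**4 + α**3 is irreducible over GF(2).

No

Write h(α) = α**4 + α**3.
Check for roots in GF(2): h(0) = 0 → root; h(1) = 0 → root.
h(0) = 0, so (α) divides h(α); h is reducible.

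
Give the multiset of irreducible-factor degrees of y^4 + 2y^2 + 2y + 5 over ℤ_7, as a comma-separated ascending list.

1, 3

Write g(y) = y^4 + 2y^2 + 2y + 5.
Linear factors from roots: (y + 3).
Complete factorization: g(y) = (y + 3)·(y^3 + 4y^2 + 4y + 4).
Factor degrees with multiplicity: 1 + 3 = 4.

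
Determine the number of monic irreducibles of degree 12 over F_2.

335

Gauss's count: N_{2}(12) = (1/12) Σ_{d|12} μ(12/d)·2^d.
Divisors of 12: 1, 2, 3, 4, 6, 12; μ(12/d) for each: 0, 1, 0, -1, -1, 1.
Σ = 2^2 − 2^4 − 2^6 + 2^12 = 4020.
N = 4020/12 = 335.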